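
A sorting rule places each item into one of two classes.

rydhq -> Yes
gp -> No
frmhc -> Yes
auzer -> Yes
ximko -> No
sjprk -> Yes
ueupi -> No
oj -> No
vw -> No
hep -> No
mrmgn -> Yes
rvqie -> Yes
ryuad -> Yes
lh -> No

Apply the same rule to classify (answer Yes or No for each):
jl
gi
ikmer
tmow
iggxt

No, No, Yes, No, No

The distinguishing property — contains 'r' — holds for all the 'Yes' cases and none of the 'No' cases.
jl: no 'r' — does not pass, so No.
gi: no 'r' — does not pass, so No.
ikmer: has 'r' — checks out, so Yes.
tmow: no 'r' — does not pass, so No.
iggxt: no 'r' — does not pass, so No.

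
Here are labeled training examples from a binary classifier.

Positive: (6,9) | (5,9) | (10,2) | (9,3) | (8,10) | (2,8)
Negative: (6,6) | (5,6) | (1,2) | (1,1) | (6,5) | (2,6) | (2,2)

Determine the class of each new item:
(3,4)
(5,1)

Every 'Positive' example satisfies: max ≥ 8. None of the 'Negative' examples do.

Negative, Negative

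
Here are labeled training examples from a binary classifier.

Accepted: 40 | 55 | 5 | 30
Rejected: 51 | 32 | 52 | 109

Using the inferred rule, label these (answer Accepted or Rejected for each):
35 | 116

One predicate separates the groups cleanly: multiple of 5.

Accepted, Rejected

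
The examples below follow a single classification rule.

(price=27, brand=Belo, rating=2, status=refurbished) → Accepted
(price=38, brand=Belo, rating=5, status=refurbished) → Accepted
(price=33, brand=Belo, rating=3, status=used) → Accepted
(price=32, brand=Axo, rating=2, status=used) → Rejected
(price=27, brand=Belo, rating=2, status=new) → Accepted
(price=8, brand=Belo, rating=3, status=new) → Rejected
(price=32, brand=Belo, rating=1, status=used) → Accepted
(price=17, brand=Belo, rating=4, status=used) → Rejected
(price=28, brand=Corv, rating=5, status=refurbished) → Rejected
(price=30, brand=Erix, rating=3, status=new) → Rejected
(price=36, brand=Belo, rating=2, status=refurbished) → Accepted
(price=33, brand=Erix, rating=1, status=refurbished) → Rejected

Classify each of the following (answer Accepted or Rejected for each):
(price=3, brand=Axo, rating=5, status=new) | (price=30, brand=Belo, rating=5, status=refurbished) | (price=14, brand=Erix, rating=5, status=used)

Rejected, Accepted, Rejected

The distinguishing property — brand is Belo AND price ≥ 27 — holds for all the 'Accepted' cases and none of the 'Rejected' cases.
(price=3, brand=Axo, rating=5, status=new): Rejected (brand is Axo, price = 3).
(price=30, brand=Belo, rating=5, status=refurbished): Accepted (brand is Belo, price = 30).
(price=14, brand=Erix, rating=5, status=used): Rejected (brand is Erix, price = 14).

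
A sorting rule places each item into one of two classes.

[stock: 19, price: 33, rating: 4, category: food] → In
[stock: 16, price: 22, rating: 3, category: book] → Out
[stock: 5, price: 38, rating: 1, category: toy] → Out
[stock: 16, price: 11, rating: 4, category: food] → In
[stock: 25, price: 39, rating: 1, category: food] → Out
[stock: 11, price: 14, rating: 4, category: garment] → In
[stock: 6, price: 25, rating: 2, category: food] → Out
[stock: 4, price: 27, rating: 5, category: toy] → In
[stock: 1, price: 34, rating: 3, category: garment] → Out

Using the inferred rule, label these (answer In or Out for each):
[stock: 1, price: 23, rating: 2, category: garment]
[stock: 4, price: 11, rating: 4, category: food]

Out, In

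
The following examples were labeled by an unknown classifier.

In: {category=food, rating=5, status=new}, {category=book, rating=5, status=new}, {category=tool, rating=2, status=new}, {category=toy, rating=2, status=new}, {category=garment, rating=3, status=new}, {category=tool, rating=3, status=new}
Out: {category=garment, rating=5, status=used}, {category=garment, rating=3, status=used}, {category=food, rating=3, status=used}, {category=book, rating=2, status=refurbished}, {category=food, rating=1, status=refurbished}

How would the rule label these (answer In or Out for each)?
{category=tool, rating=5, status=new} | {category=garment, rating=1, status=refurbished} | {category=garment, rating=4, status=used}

In, Out, Out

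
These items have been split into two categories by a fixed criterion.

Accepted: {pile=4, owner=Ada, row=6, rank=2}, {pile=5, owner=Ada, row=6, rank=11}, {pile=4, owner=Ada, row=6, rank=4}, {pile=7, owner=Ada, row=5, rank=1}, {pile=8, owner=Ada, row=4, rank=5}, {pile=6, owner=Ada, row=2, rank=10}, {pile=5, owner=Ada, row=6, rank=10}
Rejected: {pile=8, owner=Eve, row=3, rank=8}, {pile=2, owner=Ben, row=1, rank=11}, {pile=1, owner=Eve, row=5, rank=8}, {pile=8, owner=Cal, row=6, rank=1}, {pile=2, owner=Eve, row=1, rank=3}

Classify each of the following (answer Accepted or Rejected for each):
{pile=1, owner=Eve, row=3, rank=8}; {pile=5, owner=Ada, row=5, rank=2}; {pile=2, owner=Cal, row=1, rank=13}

Rejected, Accepted, Rejected

The pattern is that an item is 'Accepted' exactly when: owner is Ada.
Rejected: {pile=1, owner=Eve, row=3, rank=8}, since owner is Eve.
Accepted: {pile=5, owner=Ada, row=5, rank=2}, since owner is Ada.
Rejected: {pile=2, owner=Cal, row=1, rank=13}, since owner is Cal.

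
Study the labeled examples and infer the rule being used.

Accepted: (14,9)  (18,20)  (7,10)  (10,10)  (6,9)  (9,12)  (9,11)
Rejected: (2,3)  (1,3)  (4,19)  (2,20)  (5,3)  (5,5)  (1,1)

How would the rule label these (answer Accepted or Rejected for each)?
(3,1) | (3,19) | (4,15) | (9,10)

Rejected, Rejected, Rejected, Accepted

One predicate separates the groups cleanly: first ≥ 6.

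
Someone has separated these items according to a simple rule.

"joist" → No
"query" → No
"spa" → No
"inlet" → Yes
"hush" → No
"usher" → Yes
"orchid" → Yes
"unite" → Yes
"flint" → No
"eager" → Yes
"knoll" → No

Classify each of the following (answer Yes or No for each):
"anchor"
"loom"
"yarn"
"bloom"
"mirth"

Yes, No, No, No, No

Checking candidate rules against both groups, what survives is: starts with a vowel.
"anchor" → starts with 'a' → Yes. "loom" → starts with 'l' → No. "yarn" → starts with 'y' → No. "bloom" → starts with 'b' → No. "mirth" → starts with 'm' → No.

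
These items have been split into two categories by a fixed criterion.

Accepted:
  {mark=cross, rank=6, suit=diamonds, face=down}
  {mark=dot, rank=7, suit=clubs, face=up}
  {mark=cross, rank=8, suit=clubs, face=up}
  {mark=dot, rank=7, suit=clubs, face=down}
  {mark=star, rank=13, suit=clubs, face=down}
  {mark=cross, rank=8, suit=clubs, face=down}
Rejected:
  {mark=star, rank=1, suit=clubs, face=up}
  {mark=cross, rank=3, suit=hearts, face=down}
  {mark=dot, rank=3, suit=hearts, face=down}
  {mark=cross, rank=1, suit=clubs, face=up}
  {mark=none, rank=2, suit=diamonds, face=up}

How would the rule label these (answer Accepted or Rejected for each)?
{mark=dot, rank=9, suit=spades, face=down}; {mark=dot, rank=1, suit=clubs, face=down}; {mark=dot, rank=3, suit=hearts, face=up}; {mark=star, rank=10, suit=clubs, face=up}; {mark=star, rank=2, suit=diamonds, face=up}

The classifier is using: rank ≥ 6.
{mark=dot, rank=9, suit=spades, face=down} → rank = 9 → Accepted.
{mark=dot, rank=1, suit=clubs, face=down} → rank = 1 → Rejected.
{mark=dot, rank=3, suit=hearts, face=up} → rank = 3 → Rejected.
{mark=star, rank=10, suit=clubs, face=up} → rank = 10 → Accepted.
{mark=star, rank=2, suit=diamonds, face=up} → rank = 2 → Rejected.

Accepted, Rejected, Rejected, Accepted, Rejected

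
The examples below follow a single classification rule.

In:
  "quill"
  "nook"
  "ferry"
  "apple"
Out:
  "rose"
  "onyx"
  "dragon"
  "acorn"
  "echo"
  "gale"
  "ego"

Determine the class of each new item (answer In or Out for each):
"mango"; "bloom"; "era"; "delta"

Out, In, Out, Out

The common property of the 'In' items is: has a double letter. No 'Out' item has it.
Out: "mango", since no doubled letter. In: "bloom", since 'oo' doubled. Out: "era", since no doubled letter. Out: "delta", since no doubled letter.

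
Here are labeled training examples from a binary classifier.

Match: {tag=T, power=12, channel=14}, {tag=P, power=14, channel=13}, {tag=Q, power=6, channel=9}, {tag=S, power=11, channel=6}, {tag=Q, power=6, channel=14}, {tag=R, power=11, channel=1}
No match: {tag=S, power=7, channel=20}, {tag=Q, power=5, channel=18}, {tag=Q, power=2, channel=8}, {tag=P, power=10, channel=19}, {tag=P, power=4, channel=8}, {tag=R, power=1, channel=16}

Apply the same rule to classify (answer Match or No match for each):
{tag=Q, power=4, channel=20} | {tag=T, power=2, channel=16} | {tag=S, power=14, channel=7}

No match, No match, Match

The rule appears to be: power ≥ 5 AND channel ≤ 14.
{tag=Q, power=4, channel=20}: No match (power = 4, channel = 20). {tag=T, power=2, channel=16}: No match (power = 2, channel = 16). {tag=S, power=14, channel=7}: Match (power = 14, channel = 7).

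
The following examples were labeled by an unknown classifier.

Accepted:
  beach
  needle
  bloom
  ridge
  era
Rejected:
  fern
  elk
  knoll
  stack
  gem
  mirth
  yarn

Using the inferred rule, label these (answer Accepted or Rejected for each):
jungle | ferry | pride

Accepted, Rejected, Accepted

The classifier is using: has ≥ 2 vowels.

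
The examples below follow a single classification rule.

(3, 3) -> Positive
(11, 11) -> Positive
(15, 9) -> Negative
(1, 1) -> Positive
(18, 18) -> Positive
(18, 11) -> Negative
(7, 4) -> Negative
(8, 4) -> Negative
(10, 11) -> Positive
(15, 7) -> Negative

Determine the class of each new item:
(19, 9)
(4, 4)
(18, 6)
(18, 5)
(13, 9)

Negative, Positive, Negative, Negative, Negative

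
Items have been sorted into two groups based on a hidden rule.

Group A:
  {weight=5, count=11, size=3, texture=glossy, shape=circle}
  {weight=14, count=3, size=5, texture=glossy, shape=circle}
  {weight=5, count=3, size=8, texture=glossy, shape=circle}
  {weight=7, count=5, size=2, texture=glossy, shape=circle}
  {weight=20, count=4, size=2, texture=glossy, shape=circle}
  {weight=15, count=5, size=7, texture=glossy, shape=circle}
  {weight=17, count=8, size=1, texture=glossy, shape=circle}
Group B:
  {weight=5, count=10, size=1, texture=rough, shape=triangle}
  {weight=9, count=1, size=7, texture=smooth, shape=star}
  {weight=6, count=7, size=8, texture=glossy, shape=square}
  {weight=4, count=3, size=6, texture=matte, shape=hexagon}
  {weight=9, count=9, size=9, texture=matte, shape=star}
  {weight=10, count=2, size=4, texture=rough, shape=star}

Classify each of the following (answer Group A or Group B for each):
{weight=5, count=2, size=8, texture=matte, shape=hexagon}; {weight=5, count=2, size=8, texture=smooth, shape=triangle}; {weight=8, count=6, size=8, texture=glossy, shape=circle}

Group B, Group B, Group A

The pattern is that an item is 'Group A' exactly when: shape is circle.
{weight=5, count=2, size=8, texture=matte, shape=hexagon} → shape is hexagon → Group B.
{weight=5, count=2, size=8, texture=smooth, shape=triangle} → shape is triangle → Group B.
{weight=8, count=6, size=8, texture=glossy, shape=circle} → shape is circle → Group A.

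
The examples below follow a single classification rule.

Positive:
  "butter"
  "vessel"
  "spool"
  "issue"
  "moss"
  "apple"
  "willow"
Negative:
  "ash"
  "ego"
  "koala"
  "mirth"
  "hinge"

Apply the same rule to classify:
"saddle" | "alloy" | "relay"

Positive, Positive, Negative

One predicate separates the groups cleanly: has a double letter.
"saddle" → 'dd' doubled → Positive.
"alloy" → 'll' doubled → Positive.
"relay" → no doubled letter → Negative.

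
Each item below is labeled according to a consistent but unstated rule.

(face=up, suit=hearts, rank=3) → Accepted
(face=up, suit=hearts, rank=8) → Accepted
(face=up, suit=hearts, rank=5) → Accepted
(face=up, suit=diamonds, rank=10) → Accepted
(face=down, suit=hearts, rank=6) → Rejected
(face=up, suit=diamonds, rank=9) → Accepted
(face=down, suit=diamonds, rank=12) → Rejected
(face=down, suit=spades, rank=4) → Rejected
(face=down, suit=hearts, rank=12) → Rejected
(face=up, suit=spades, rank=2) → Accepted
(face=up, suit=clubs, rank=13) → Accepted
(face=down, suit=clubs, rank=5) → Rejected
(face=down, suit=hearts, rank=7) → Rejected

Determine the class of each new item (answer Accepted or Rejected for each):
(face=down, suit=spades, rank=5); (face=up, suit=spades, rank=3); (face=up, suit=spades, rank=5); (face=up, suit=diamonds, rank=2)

Rejected, Accepted, Accepted, Accepted

The distinguishing property — face is up — holds for all the 'Accepted' cases and none of the 'Rejected' cases.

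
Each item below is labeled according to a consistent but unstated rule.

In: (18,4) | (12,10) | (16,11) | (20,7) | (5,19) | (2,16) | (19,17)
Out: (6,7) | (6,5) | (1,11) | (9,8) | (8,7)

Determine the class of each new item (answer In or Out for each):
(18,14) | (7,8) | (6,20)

In, Out, In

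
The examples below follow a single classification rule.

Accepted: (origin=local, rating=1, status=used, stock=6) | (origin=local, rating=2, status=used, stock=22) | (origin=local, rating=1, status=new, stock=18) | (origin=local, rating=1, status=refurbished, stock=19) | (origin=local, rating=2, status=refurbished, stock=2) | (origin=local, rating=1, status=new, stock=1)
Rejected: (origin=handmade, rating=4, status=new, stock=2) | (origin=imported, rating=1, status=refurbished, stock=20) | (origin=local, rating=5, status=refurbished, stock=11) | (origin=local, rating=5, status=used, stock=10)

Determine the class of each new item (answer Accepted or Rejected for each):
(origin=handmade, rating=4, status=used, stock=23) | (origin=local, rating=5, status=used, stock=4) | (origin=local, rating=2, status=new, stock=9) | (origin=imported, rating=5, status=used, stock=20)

The common property of the 'Accepted' items is: origin is local AND rating ≤ 2. No 'Rejected' item has it.
(origin=handmade, rating=4, status=used, stock=23) — origin is handmade, rating = 4, hence Rejected.
(origin=local, rating=5, status=used, stock=4) — origin is local, rating = 5, hence Rejected.
(origin=local, rating=2, status=new, stock=9) — origin is local, rating = 2, hence Accepted.
(origin=imported, rating=5, status=used, stock=20) — origin is imported, rating = 5, hence Rejected.

Rejected, Rejected, Accepted, Rejected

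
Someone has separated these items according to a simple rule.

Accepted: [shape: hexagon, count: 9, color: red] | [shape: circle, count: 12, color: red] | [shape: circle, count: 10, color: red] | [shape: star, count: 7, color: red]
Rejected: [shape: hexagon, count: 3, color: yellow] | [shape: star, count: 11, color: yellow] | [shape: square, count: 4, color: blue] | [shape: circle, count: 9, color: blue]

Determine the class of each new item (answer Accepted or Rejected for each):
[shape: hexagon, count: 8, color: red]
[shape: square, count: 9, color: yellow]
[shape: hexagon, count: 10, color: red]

Accepted, Rejected, Accepted

Looking at the examples, the only property every 'Accepted' case has and every 'Rejected' case lacks is: color is red.
Accepted: [shape: hexagon, count: 8, color: red], since color is red. Rejected: [shape: square, count: 9, color: yellow], since color is yellow. Accepted: [shape: hexagon, count: 10, color: red], since color is red.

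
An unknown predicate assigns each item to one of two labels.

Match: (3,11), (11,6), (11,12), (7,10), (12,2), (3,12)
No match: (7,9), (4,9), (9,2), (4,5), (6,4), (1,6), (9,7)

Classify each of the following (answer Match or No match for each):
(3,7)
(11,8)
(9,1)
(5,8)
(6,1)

Rule: max ≥ 10. This holds for each 'Match' example and fails for each 'No match' one.

No match, Match, No match, No match, No match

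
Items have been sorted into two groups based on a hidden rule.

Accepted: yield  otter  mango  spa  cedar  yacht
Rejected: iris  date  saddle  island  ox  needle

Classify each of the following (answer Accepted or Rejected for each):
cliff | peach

'Accepted' ⟺ odd length.
cliff: Accepted (length 5). peach: Accepted (length 5).

Accepted, Accepted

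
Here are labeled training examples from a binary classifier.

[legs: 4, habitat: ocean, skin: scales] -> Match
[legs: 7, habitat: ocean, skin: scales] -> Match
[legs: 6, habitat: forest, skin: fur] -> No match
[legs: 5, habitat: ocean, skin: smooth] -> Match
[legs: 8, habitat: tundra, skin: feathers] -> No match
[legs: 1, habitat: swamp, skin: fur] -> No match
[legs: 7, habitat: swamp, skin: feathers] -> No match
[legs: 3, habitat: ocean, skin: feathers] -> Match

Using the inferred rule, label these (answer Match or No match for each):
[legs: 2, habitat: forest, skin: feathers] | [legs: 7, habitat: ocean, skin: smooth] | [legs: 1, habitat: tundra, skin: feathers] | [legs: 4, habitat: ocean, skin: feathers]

The distinguishing property — habitat is ocean — holds for all the 'Match' cases and none of the 'No match' cases.
No match: [legs: 2, habitat: forest, skin: feathers], since habitat is forest.
Match: [legs: 7, habitat: ocean, skin: smooth], since habitat is ocean.
No match: [legs: 1, habitat: tundra, skin: feathers], since habitat is tundra.
Match: [legs: 4, habitat: ocean, skin: feathers], since habitat is ocean.

No match, Match, No match, Match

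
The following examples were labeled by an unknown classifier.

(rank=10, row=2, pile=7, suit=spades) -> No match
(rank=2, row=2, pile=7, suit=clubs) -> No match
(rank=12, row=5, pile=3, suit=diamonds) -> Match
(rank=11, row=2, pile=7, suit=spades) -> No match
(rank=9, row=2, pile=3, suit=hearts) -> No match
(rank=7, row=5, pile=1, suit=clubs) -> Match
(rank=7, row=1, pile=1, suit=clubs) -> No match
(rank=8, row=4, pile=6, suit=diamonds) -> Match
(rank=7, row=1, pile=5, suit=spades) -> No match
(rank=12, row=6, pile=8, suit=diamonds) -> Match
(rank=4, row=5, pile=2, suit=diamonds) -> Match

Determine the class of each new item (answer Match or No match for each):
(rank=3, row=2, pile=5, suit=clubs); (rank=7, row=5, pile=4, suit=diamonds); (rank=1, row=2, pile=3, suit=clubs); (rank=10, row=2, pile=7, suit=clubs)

'Match' ⟺ row ≥ 4.
(rank=3, row=2, pile=5, suit=clubs): row = 2 — does not fit, so No match. (rank=7, row=5, pile=4, suit=diamonds): row = 5 — passes, so Match. (rank=1, row=2, pile=3, suit=clubs): row = 2 — does not fit, so No match. (rank=10, row=2, pile=7, suit=clubs): row = 2 — does not fit, so No match.

No match, Match, No match, No match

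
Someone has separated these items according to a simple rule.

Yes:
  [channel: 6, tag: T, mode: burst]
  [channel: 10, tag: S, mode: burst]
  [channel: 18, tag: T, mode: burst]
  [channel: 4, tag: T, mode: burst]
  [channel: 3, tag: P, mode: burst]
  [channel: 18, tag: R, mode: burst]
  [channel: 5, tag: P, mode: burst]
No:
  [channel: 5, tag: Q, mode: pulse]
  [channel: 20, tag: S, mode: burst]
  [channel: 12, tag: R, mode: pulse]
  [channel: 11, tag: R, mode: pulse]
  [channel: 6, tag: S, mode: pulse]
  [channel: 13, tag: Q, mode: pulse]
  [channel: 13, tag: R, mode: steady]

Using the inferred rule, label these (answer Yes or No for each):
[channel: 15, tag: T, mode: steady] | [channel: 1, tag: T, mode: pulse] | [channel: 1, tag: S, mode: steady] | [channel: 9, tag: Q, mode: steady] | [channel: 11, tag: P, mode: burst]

The classifier is using: mode is burst AND channel ≤ 18.

No, No, No, No, Yes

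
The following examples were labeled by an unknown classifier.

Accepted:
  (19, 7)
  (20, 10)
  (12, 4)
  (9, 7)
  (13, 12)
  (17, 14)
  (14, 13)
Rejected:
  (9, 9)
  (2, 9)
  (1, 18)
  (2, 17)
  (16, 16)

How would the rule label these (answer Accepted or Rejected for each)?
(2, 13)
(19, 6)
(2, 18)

Rejected, Accepted, Rejected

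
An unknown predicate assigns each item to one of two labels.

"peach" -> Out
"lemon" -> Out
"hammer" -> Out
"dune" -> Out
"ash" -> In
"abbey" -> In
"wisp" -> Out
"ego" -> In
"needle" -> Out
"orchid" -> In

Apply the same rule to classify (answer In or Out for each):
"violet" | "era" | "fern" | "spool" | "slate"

Out, In, Out, Out, Out

The simplest hypothesis consistent with all the labels is: starts with a vowel.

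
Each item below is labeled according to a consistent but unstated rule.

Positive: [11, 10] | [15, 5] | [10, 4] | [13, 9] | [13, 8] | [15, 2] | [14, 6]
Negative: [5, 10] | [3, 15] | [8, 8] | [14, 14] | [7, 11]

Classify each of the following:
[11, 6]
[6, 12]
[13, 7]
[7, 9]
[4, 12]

Every 'Positive' example satisfies: first > second. None of the 'Negative' examples do.
[11, 6] — 11 > 6, hence Positive. [6, 12] — 6 < 12, hence Negative. [13, 7] — 13 > 7, hence Positive. [7, 9] — 7 < 9, hence Negative. [4, 12] — 4 < 12, hence Negative.

Positive, Negative, Positive, Negative, Negative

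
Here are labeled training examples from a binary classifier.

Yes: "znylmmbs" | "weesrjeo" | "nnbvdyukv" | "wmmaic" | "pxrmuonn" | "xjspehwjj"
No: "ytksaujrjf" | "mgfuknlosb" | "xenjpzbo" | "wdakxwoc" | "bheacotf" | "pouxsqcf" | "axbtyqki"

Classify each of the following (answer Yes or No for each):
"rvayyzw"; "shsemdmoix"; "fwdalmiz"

Yes, No, No

The simplest hypothesis consistent with all the labels is: has a double letter.
"rvayyzw": 'yy' doubled, meets the rule → Yes. "shsemdmoix": no doubled letter, doesn't match → No. "fwdalmiz": no doubled letter, doesn't match → No.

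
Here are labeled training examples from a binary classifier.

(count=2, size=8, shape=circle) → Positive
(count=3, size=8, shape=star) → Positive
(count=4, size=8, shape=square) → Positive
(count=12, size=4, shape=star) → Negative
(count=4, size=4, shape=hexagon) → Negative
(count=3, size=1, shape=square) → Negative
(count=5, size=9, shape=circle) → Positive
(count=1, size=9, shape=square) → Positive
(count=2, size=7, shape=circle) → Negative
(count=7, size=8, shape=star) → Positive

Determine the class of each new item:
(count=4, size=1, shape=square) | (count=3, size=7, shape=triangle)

The common property of the 'Positive' items is: size ≥ 8. No 'Negative' item has it.
(count=4, size=1, shape=square) — size = 1, hence Negative. (count=3, size=7, shape=triangle) — size = 7, hence Negative.

Negative, Negative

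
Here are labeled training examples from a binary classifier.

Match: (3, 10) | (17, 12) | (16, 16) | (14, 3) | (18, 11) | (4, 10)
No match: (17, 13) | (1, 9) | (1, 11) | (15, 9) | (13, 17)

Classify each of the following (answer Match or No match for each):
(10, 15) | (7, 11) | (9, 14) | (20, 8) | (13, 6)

Match, No match, Match, Match, Match

The rule appears to be: product is even.
(10, 15): Match (10·15 = 150).
(7, 11): No match (7·11 = 77).
(9, 14): Match (9·14 = 126).
(20, 8): Match (20·8 = 160).
(13, 6): Match (13·6 = 78).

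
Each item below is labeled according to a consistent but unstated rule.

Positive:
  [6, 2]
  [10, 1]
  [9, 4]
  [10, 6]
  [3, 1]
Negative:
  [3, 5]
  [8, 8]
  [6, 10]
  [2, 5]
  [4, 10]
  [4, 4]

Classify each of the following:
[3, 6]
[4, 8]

The classifier is using: first > second.
[3, 6] — 3 < 6, hence Negative.
[4, 8] — 4 < 8, hence Negative.

Negative, Negative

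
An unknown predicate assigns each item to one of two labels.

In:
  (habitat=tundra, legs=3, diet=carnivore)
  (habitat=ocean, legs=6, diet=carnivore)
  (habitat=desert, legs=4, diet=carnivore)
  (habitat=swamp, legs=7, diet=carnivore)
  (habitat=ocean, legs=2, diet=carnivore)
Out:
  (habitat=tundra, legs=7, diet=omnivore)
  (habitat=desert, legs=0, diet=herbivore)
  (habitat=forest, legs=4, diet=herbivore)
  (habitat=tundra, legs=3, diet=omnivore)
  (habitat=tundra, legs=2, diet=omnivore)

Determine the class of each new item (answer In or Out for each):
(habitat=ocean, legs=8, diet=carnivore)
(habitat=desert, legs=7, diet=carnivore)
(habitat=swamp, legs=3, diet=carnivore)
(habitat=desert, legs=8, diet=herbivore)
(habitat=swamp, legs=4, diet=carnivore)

Comparing the two groups points to one rule — diet is carnivore.
(habitat=ocean, legs=8, diet=carnivore): diet is carnivore — satisfies this, so In. (habitat=desert, legs=7, diet=carnivore): diet is carnivore — satisfies this, so In. (habitat=swamp, legs=3, diet=carnivore): diet is carnivore — satisfies this, so In. (habitat=desert, legs=8, diet=herbivore): diet is herbivore — doesn't match, so Out. (habitat=swamp, legs=4, diet=carnivore): diet is carnivore — satisfies this, so In.

In, In, In, Out, In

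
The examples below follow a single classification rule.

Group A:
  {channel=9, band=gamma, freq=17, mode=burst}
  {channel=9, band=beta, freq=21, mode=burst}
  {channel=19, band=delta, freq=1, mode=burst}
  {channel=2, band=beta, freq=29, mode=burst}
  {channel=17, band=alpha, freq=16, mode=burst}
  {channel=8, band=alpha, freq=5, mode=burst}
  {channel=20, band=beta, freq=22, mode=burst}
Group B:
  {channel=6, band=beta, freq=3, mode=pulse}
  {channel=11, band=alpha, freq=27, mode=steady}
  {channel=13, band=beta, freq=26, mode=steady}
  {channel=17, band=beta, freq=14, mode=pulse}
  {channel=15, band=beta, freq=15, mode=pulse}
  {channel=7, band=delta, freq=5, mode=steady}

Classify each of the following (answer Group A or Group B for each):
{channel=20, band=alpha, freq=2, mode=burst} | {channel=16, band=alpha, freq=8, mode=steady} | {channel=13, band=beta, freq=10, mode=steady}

Checking candidate rules against both groups, what survives is: mode is burst.

Group A, Group B, Group B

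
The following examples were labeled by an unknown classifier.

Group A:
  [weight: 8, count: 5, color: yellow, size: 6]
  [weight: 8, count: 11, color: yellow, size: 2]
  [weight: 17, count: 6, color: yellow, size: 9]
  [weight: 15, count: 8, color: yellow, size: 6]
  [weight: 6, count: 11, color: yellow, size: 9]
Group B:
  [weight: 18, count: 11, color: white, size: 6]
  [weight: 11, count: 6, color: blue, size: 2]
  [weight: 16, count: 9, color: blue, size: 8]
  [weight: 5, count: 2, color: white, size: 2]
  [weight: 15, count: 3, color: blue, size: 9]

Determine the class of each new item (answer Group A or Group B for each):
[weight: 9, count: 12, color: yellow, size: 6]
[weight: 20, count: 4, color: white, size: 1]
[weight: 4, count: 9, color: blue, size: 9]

Group A, Group B, Group B

The common property of the 'Group A' items is: color is yellow. No 'Group B' item has it.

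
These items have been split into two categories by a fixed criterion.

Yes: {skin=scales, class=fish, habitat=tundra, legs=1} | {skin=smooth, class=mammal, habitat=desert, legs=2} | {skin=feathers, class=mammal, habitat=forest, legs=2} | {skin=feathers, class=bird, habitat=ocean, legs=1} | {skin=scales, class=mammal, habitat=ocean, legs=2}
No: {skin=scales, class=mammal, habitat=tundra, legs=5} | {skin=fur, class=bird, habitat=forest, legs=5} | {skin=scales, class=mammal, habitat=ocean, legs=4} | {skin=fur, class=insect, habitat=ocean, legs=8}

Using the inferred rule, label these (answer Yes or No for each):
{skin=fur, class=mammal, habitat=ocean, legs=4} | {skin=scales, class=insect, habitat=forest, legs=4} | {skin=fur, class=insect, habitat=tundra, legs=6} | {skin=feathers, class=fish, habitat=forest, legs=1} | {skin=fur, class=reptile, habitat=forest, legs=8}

No, No, No, Yes, No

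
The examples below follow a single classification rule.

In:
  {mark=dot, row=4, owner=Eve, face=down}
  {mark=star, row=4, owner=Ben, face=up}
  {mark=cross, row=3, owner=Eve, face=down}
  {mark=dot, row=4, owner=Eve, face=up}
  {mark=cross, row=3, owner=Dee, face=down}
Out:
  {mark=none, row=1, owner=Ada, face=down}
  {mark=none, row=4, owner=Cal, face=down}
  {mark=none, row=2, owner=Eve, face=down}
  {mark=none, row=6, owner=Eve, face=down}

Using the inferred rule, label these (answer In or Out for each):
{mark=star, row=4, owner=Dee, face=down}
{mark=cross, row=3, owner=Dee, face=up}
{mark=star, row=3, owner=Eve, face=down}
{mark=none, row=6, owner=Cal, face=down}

In, In, In, Out

Every 'In' example satisfies: mark is not none. None of the 'Out' examples do.
{mark=star, row=4, owner=Dee, face=down}: mark is star, meets the rule → In.
{mark=cross, row=3, owner=Dee, face=up}: mark is cross, meets the rule → In.
{mark=star, row=3, owner=Eve, face=down}: mark is star, meets the rule → In.
{mark=none, row=6, owner=Cal, face=down}: mark is none, does not pass → Out.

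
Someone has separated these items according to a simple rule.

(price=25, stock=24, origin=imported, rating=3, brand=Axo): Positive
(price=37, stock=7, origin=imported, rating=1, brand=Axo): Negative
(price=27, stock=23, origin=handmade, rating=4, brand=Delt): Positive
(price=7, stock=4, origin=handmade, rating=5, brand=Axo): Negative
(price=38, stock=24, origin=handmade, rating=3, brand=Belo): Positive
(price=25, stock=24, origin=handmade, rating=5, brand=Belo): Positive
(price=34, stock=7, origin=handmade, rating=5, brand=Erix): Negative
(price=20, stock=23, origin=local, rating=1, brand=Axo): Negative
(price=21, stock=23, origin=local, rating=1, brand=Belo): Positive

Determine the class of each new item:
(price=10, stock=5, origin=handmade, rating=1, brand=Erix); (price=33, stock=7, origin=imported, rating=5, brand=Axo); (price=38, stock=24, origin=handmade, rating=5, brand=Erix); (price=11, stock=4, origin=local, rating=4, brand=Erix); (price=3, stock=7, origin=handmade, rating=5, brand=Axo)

Negative, Negative, Positive, Negative, Negative

The rule appears to be: price ≥ 21 AND stock ≥ 23.
(price=10, stock=5, origin=handmade, rating=1, brand=Erix) → price = 10, stock = 5 → Negative. (price=33, stock=7, origin=imported, rating=5, brand=Axo) → price = 33, stock = 7 → Negative. (price=38, stock=24, origin=handmade, rating=5, brand=Erix) → price = 38, stock = 24 → Positive. (price=11, stock=4, origin=local, rating=4, brand=Erix) → price = 11, stock = 4 → Negative. (price=3, stock=7, origin=handmade, rating=5, brand=Axo) → price = 3, stock = 7 → Negative.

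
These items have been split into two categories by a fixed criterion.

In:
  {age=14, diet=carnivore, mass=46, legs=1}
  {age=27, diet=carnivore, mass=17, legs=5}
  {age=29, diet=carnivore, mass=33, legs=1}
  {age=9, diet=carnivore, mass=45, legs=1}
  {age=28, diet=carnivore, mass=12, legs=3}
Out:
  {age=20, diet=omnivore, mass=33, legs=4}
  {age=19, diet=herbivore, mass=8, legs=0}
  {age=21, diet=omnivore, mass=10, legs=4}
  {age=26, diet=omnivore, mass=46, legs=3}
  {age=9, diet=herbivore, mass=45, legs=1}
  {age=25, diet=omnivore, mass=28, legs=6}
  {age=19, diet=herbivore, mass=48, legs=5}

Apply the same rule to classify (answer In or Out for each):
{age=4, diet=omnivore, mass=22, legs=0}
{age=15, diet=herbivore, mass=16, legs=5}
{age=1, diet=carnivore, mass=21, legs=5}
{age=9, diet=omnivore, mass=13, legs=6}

Out, Out, In, Out

Looking at the examples, the only property every 'In' case has and every 'Out' case lacks is: diet is carnivore.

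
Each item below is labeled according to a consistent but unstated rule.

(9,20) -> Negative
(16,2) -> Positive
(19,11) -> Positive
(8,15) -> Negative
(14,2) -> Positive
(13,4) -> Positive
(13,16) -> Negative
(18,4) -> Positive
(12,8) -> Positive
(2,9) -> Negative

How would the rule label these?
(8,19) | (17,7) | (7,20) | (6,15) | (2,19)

Rule: first > second. This holds for each 'Positive' example and fails for each 'Negative' one.
(8,19) — 8 < 19, hence Negative. (17,7) — 17 > 7, hence Positive. (7,20) — 7 < 20, hence Negative. (6,15) — 6 < 15, hence Negative. (2,19) — 2 < 19, hence Negative.

Negative, Positive, Negative, Negative, Negative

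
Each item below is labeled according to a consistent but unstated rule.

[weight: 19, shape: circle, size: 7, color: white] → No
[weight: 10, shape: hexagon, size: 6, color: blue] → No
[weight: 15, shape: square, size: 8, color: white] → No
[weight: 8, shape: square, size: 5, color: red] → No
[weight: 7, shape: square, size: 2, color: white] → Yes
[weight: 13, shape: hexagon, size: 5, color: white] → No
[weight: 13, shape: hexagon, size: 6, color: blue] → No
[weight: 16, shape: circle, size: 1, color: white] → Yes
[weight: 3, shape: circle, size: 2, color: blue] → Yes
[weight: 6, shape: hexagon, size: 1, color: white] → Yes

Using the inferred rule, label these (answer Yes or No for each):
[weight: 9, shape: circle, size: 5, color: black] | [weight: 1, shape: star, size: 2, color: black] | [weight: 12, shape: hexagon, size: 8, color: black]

One predicate separates the groups cleanly: size ≤ 2.
[weight: 9, shape: circle, size: 5, color: black]: size = 5 — fails the rule, so No.
[weight: 1, shape: star, size: 2, color: black]: size = 2 — qualifies, so Yes.
[weight: 12, shape: hexagon, size: 8, color: black]: size = 8 — fails the rule, so No.

No, Yes, No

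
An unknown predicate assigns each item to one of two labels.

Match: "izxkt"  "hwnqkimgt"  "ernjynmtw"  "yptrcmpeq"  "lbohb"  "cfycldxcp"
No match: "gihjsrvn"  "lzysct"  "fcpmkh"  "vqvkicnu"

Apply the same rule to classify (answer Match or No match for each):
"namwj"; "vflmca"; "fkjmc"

Every 'Match' example satisfies: odd length. None of the 'No match' examples do.
Match: "namwj", since length 5.
No match: "vflmca", since length 6.
Match: "fkjmc", since length 5.

Match, No match, Match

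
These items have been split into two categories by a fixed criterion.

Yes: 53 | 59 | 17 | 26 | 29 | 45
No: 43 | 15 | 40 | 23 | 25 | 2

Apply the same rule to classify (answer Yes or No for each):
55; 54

Rule: digit sum ≥ 8. This holds for each 'Yes' example and fails for each 'No' one.

Yes, Yes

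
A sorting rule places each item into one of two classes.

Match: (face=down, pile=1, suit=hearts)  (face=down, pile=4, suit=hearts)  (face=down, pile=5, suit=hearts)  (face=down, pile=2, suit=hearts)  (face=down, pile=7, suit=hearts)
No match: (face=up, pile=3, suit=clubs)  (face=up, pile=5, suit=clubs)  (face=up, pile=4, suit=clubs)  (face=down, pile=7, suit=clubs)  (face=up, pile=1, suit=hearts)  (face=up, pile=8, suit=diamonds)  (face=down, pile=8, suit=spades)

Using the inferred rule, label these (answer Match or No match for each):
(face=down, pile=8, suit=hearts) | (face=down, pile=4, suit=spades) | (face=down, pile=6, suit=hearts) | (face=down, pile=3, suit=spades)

The rule appears to be: face is down AND suit is hearts.
(face=down, pile=8, suit=hearts): face is down, suit is hearts, matches → Match.
(face=down, pile=4, suit=spades): face is down, suit is spades, does not fit → No match.
(face=down, pile=6, suit=hearts): face is down, suit is hearts, matches → Match.
(face=down, pile=3, suit=spades): face is down, suit is spades, does not fit → No match.

Match, No match, Match, No match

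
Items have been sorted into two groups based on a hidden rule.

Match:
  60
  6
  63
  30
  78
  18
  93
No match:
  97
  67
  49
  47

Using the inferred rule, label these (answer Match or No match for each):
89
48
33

No match, Match, Match

The rule appears to be: multiple of 3.
89 — 89 = 3·29 + 2, hence No match.
48 — 48 = 3·16, hence Match.
33 — 33 = 3·11, hence Match.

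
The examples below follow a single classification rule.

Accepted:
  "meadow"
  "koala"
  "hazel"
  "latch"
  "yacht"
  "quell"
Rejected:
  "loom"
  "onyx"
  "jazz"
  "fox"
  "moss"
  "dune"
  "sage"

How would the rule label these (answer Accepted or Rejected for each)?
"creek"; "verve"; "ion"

The common property of the 'Accepted' items is: length ≥ 5. No 'Rejected' item has it.
"creek": Accepted (length 5).
"verve": Accepted (length 5).
"ion": Rejected (length 3).

Accepted, Accepted, Rejected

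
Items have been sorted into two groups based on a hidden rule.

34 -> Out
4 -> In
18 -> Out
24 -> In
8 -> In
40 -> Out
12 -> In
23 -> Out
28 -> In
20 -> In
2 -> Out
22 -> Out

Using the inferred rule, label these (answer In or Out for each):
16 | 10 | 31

In, Out, Out

The classifier is using: multiple of 4 AND at most 28.
16 → 16 = 4·4, 16 ≤ 28 → In. 10 → 10 = 4·2 + 2, 10 ≤ 28 → Out. 31 → 31 = 4·7 + 3, 31 > 28 → Out.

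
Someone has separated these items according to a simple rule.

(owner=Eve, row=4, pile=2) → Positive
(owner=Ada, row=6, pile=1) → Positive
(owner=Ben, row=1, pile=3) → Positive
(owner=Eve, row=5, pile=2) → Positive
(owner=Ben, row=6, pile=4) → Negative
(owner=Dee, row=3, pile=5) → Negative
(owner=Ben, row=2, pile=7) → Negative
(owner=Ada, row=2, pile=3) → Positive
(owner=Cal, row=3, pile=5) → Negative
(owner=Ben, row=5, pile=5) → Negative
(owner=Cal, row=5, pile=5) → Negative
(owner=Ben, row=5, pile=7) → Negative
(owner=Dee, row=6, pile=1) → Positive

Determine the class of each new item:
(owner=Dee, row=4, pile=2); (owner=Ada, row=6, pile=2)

The rule appears to be: pile ≤ 3.
(owner=Dee, row=4, pile=2) — pile = 2, hence Positive.
(owner=Ada, row=6, pile=2) — pile = 2, hence Positive.

Positive, Positive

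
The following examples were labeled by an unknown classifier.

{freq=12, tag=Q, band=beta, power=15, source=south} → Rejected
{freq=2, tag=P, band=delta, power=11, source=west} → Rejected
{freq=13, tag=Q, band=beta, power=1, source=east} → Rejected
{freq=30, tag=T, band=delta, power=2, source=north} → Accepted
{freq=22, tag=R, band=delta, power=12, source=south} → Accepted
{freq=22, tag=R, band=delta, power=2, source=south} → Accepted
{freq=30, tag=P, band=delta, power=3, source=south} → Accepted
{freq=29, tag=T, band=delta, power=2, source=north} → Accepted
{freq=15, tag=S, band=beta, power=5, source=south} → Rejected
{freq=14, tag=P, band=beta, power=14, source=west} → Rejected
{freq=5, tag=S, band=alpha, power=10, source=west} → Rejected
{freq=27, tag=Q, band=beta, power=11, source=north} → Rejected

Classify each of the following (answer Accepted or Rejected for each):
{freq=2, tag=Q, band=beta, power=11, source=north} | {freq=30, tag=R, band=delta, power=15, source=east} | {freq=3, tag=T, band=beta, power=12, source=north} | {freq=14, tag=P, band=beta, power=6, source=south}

Rejected, Accepted, Rejected, Rejected

One predicate separates the groups cleanly: band is delta AND freq ≥ 5.
{freq=2, tag=Q, band=beta, power=11, source=north}: band is beta, freq = 2, does not pass → Rejected.
{freq=30, tag=R, band=delta, power=15, source=east}: band is delta, freq = 30, matches → Accepted.
{freq=3, tag=T, band=beta, power=12, source=north}: band is beta, freq = 3, does not pass → Rejected.
{freq=14, tag=P, band=beta, power=6, source=south}: band is beta, freq = 14, does not pass → Rejected.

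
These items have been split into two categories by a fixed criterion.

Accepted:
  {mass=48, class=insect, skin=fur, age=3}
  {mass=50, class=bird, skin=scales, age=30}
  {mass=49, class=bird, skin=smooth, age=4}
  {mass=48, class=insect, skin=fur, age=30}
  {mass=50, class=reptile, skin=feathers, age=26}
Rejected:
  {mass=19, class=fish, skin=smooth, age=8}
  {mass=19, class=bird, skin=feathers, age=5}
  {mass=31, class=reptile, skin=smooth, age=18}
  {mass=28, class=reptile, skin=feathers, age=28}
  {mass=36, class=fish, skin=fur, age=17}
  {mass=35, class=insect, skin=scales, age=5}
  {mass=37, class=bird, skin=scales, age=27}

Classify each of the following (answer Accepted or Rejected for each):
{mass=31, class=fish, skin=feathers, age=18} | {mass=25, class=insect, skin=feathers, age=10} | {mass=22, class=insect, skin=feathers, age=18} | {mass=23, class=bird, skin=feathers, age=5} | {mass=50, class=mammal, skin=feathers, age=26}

The pattern is that an item is 'Accepted' exactly when: mass ≥ 48.
Rejected: {mass=31, class=fish, skin=feathers, age=18}, since mass = 31. Rejected: {mass=25, class=insect, skin=feathers, age=10}, since mass = 25. Rejected: {mass=22, class=insect, skin=feathers, age=18}, since mass = 22. Rejected: {mass=23, class=bird, skin=feathers, age=5}, since mass = 23. Accepted: {mass=50, class=mammal, skin=feathers, age=26}, since mass = 50.

Rejected, Rejected, Rejected, Rejected, Accepted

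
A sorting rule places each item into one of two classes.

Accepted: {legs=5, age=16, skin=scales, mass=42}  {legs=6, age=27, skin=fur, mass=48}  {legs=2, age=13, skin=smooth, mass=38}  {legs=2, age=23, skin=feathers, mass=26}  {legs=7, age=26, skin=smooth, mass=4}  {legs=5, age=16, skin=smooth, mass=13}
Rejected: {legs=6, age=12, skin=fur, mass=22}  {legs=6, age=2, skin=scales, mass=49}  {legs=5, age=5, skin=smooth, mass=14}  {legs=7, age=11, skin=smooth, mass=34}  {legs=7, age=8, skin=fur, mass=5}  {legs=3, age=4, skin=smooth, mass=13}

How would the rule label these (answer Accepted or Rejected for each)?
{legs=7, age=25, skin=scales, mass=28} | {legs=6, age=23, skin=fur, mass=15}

Accepted, Accepted

One predicate separates the groups cleanly: age ≥ 13.
{legs=7, age=25, skin=scales, mass=28} → age = 25 → Accepted. {legs=6, age=23, skin=fur, mass=15} → age = 23 → Accepted.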